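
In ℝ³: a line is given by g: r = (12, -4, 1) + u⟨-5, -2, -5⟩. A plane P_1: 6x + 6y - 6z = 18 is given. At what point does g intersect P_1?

(2, -8, -9)

Substitute r = (12, -4, 1) + t(-5, -2, -5) into the plane: 42 + (-12)t = 18, so t = 2.
Intersection: (12, -4, 1) + 2·(-5, -2, -5) = (2, -8, -9).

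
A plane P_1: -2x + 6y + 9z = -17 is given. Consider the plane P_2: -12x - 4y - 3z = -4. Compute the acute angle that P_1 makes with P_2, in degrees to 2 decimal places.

79.12

cos θ = |n₁·n₂| / (|n₁||n₂|) = |-27| / (√121 · √169).
θ = arccos(0.18881) ≈ 79.12°.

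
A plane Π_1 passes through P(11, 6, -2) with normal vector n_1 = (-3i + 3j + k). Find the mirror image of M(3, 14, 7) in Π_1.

(21, -4, 1)

Π_1: n_1·r = n_1·P gives -3x + 3y + z = -17.
λ = (n·M − d)/|n|² = (40 − (-17))/19 = 3.
Reflection = M − 2λn = (3, 14, 7) − 6·(-3, 3, 1) = (21, -4, 1).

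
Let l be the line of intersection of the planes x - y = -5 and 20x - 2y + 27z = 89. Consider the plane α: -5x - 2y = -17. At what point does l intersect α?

(1, 6, 3)

Direction of l: (1, -1, 0) × (20, -2, 27) = (-27, -27, 18).
A point on l: solving the two plane equations with x = -8 gives (-8, -3, 9).
Substitute r = (-8, -3, 9) + t(-27, -27, 18) into the plane: 46 + 189t = -17, so t = -1/3.
Intersection: (-8, -3, 9) + (-1/3)·(-27, -27, 18) = (1, 6, 3).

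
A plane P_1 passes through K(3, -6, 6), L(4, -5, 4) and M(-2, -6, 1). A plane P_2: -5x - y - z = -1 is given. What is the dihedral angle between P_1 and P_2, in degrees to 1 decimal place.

86.7

KL = (1, 1, -2), KM = (-5, 0, -5); a normal to P_1 is KL × KM = (-5, 15, 5).
Using K: P_1 has equation -5x + 15y + 5z = -75.
cos θ = |n₁·n₂| / (|n₁||n₂|) = |5| / (√275 · √27).
θ = arccos(0.05803) ≈ 86.7°.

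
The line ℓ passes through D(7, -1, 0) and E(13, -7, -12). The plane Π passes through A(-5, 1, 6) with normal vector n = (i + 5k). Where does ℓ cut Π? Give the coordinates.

A direction vector for ℓ is E − D = (6, -6, -12).
Π: n·r = n·A gives x + 5z = 25.
Substitute r = (7, -1, 0) + t(6, -6, -12) into the plane: 7 + (-54)t = 25, so t = -1/3.
Intersection: (7, -1, 0) + (-1/3)·(6, -6, -12) = (5, 1, 4).

(5, 1, 4)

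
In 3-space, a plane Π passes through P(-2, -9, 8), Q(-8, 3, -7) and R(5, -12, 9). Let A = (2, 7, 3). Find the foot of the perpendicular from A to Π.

PQ = (-6, 12, -15), PR = (7, -3, 1); a normal to Π is PQ × PR = (-33, -99, -66).
Using P: Π has equation -33x - 99y - 66z = 429.
Foot = A − λn with λ = (n·A − d)/|n|² = (-957 − 429)/15246 = -1/11.
Foot = (2, 7, 3) − (-1/11)·(-33, -99, -66) = (-1, -2, -3).

(-1, -2, -3)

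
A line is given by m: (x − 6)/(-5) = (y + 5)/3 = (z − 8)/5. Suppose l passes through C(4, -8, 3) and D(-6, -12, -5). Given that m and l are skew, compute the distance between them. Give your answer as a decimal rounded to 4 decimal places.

0.2718

m has direction (-5, 3, 5) through (6, -5, 8).
A direction vector for l is D − C = (-10, -4, -8).
Common perpendicular direction n = (-5, 3, 5) × (-10, -4, -8) = (-4, -90, 50).
With w = (4, -8, 3) − (6, -5, 8) = (-2, -3, -5), w · n = 28.
Distance = |w · n| / |n| = |28| / √10616 ≈ 0.2718.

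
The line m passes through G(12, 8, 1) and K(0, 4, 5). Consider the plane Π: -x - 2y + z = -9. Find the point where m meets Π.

(3, 5, 4)

A direction vector for m is K − G = (-12, -4, 4).
Substitute r = (12, 8, 1) + t(-12, -4, 4) into the plane: -27 + 24t = -9, so t = 3/4.
Intersection: (12, 8, 1) + (3/4)·(-12, -4, 4) = (3, 5, 4).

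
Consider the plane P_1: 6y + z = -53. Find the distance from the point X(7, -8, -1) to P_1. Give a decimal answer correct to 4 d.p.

0.6576

n·X − d = (0)·(7) + (6)·(-8) + (1)·(-1) − (-53) = 4; |n| = √37.
Distance = |4| / √37 = 4/√37 ≈ 0.6576.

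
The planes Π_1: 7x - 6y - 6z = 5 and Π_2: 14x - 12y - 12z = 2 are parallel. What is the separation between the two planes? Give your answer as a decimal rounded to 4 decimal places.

0.3636

Rescale Π_2 by 1/2: 7x - 6y - 6z = 1. Then distance = |5 − 1| / √121 ≈ 0.3636.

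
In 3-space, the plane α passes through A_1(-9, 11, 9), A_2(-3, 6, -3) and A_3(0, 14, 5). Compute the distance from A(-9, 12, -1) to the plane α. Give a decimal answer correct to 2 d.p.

A_1A_2 = (6, -5, -12), A_1A_3 = (9, 3, -4); a normal to α is A_1A_2 × A_1A_3 = (56, -84, 63).
Using A_1: α has equation 56x - 84y + 63z = -861.
n·A − d = (56)·(-9) + (-84)·(12) + (63)·(-1) − (-861) = -714; |n| = √14161.
Distance = |-714| / √14161 = 714/√14161 ≈ 6.00.

6.00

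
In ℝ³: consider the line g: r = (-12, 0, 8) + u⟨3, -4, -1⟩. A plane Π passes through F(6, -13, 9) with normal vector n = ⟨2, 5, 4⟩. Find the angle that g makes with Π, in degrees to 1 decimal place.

31.8

Π: n·r = n·F gives 2x + 5y + 4z = -17.
sin θ = |n·v| / (|n||v|) = |-18| / (√45 · √26) = 0.52623.
θ ≈ 31.8°.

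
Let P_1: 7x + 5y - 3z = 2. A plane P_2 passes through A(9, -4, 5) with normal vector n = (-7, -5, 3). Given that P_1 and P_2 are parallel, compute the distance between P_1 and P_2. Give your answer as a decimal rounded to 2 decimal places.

P_2: n·r = n·A gives -7x - 5y + 3z = -28.
Rescale P_2 by 1/(-1): 7x + 5y - 3z = 28. Then distance = |2 − 28| / √83 ≈ 2.85.

2.85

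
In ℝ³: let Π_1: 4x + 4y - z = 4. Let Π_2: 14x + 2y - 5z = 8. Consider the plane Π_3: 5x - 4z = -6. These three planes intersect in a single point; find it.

(2, 0, 4)

Solving the 3×3 linear system 4x + 4y - z = 4, 14x + 2y - 5z = 8, 5x - 4z = -6 (e.g. by elimination or Cramer's rule, determinant = 102) gives (2, 0, 4).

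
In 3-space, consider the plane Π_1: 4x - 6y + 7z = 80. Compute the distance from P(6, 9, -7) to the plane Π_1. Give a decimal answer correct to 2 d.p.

n·P − d = (4)·(6) + (-6)·(9) + (7)·(-7) − 80 = -159; |n| = √101.
Distance = |-159| / √101 = 159/√101 ≈ 15.82.

15.82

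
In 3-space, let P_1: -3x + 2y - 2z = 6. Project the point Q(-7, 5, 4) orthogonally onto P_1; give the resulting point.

(-4, 3, 6)

Foot = Q − λn with λ = (n·Q − d)/|n|² = (23 − 6)/17 = 1.
Foot = (-7, 5, 4) − 1·(-3, 2, -2) = (-4, 3, 6).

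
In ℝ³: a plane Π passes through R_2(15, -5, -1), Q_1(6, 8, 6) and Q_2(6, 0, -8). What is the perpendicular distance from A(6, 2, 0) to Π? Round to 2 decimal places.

R_2Q_1 = (-9, 13, 7), R_2Q_2 = (-9, 5, -7); a normal to Π is R_2Q_1 × R_2Q_2 = (-126, -126, 72).
Using R_2: Π has equation -126x - 126y + 72z = -1332.
n·A − d = (-126)·(6) + (-126)·(2) + (72)·(0) − (-1332) = 324; |n| = √36936.
Distance = |324| / √36936 = 324/√36936 ≈ 1.69.

1.69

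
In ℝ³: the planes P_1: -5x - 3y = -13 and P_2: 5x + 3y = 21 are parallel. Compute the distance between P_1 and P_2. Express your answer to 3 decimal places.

Rescale P_2 by 1/(-1): -5x - 3y = -21. Then distance = |-13 − (-21)| / √34 ≈ 1.372.

1.372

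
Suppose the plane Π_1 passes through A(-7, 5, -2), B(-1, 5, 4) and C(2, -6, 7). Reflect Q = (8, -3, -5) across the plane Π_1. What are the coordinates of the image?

AB = (6, 0, 6), AC = (9, -11, 9); a normal to Π_1 is AB × AC = (66, 0, -66).
Using A: Π_1 has equation 66x - 66z = -330.
λ = (n·Q − d)/|n|² = (858 − (-330))/8712 = 3/22.
Reflection = Q − 2λn = (8, -3, -5) − (3/11)·(66, 0, -66) = (-10, -3, 13).

(-10, -3, 13)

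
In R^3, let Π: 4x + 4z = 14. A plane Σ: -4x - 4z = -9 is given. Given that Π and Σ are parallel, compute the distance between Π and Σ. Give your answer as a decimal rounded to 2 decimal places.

Rescale Σ by 1/(-1): 4x + 4z = 9. Then distance = |14 − 9| / √32 ≈ 0.88.

0.88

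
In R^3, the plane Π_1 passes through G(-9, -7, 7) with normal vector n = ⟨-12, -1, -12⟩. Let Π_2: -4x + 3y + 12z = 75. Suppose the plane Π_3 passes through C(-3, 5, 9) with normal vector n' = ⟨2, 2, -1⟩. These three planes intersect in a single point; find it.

Π_1: n·r = n·G gives -12x - y - 12z = 31.
Π_3: n'·r = n'·C gives 2x + 2y - z = -5.
Solving the 3×3 linear system -12x - y - 12z = 31, -4x + 3y + 12z = 75, 2x + 2y - z = -5 (e.g. by elimination or Cramer's rule, determinant = 472) gives (-6, 5, 3).

(-6, 5, 3)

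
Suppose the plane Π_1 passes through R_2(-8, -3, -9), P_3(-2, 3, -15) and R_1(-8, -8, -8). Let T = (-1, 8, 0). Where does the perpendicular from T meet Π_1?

R_2P_3 = (6, 6, -6), R_2R_1 = (0, -5, 1); a normal to Π_1 is R_2P_3 × R_2R_1 = (-24, -6, -30).
Using R_2: Π_1 has equation -24x - 6y - 30z = 480.
Foot = T − λn with λ = (n·T − d)/|n|² = (-24 − 480)/1512 = -1/3.
Foot = (-1, 8, 0) − (-1/3)·(-24, -6, -30) = (-9, 6, -10).

(-9, 6, -10)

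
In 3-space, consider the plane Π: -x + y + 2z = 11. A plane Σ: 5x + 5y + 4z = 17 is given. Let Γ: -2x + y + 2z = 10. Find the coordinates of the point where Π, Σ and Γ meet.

(1, -4, 8)

Solving the 3×3 linear system -x + y + 2z = 11, 5x + 5y + 4z = 17, -2x + y + 2z = 10 (e.g. by elimination or Cramer's rule, determinant = 6) gives (1, -4, 8).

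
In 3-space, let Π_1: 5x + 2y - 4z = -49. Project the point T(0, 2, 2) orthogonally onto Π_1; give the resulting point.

Foot = T − λn with λ = (n·T − d)/|n|² = (-4 − (-49))/45 = 1.
Foot = (0, 2, 2) − 1·(5, 2, -4) = (-5, 0, 6).

(-5, 0, 6)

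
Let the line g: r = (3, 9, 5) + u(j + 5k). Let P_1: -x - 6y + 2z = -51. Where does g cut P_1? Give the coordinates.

Substitute r = (3, 9, 5) + t(0, 1, 5) into the plane: -47 + 4t = -51, so t = -1.
Intersection: (3, 9, 5) + (-1)·(0, 1, 5) = (3, 8, 0).

(3, 8, 0)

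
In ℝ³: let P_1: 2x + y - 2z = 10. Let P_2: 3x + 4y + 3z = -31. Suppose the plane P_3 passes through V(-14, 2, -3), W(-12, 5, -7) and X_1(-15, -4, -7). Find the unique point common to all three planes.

VW = (2, 3, -4), VX_1 = (-1, -6, -4); a normal to P_3 is VW × VX_1 = (-36, 12, -9).
Using V: P_3 has equation -36x + 12y - 9z = 555.
Solving the 3×3 linear system 2x + y - 2z = 10, 3x + 4y + 3z = -31, -36x + 12y - 9z = 555 (e.g. by elimination or Cramer's rule, determinant = -585) gives (-10, 8, -11).

(-10, 8, -11)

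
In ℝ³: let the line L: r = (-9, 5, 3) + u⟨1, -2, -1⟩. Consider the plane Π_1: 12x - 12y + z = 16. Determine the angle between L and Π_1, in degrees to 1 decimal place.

57.2

sin θ = |n·v| / (|n||v|) = |35| / (√289 · √6) = 0.84051.
θ ≈ 57.2°.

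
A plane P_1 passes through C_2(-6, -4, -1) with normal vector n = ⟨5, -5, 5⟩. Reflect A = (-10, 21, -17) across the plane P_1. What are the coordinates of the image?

P_1: n·r = n·C_2 gives 5x - 5y + 5z = -15.
λ = (n·A − d)/|n|² = (-240 − (-15))/75 = -3.
Reflection = A − 2λn = (-10, 21, -17) − (-6)·(5, -5, 5) = (20, -9, 13).

(20, -9, 13)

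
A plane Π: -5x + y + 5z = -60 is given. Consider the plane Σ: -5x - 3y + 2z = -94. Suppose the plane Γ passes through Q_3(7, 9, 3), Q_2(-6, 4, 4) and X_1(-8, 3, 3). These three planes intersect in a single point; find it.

(12, 10, -2)

Q_3Q_2 = (-13, -5, 1), Q_3X_1 = (-15, -6, 0); a normal to Γ is Q_3Q_2 × Q_3X_1 = (6, -15, 3).
Using Q_3: Γ has equation 6x - 15y + 3z = -84.
Solving the 3×3 linear system -5x + y + 5z = -60, -5x - 3y + 2z = -94, 6x - 15y + 3z = -84 (e.g. by elimination or Cramer's rule, determinant = 387) gives (12, 10, -2).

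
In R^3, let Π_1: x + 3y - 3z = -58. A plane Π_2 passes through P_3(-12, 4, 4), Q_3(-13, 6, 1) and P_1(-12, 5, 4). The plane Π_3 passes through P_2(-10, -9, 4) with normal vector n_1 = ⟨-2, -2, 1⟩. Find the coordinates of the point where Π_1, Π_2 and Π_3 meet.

P_3Q_3 = (-1, 2, -3), P_3P_1 = (0, 1, 0); a normal to Π_2 is P_3Q_3 × P_3P_1 = (3, 0, -1).
Using P_3: Π_2 has equation 3x - z = -40.
Π_3: n_1·r = n_1·P_2 gives -2x - 2y + z = 42.
Solving the 3×3 linear system x + 3y - 3z = -58, 3x - z = -40, -2x - 2y + z = 42 (e.g. by elimination or Cramer's rule, determinant = 13) gives (-10, -6, 10).

(-10, -6, 10)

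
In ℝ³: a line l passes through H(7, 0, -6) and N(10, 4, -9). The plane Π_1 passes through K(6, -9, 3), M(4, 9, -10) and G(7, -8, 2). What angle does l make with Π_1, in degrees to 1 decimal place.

5.8

A direction vector for l is N − H = (3, 4, -3).
KM = (-2, 18, -13), KG = (1, 1, -1); a normal to Π_1 is KM × KG = (-5, -15, -20).
Using K: Π_1 has equation -5x - 15y - 20z = 45.
sin θ = |n·v| / (|n||v|) = |-15| / (√650 · √34) = 0.10090.
θ ≈ 5.8°.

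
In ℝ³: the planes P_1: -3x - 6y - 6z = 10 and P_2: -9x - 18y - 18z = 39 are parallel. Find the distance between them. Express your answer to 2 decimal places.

0.33

Rescale P_2 by 1/3: -3x - 6y - 6z = 13. Then distance = |10 − 13| / √81 ≈ 0.33.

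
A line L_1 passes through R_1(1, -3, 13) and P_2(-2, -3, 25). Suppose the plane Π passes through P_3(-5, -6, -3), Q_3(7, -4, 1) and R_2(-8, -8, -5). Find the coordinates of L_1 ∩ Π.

(4, -3, 1)

A direction vector for L_1 is P_2 − R_1 = (-3, 0, 12).
P_3Q_3 = (12, 2, 4), P_3R_2 = (-3, -2, -2); a normal to Π is P_3Q_3 × P_3R_2 = (4, 12, -18).
Using P_3: Π has equation 4x + 12y - 18z = -38.
Substitute r = (1, -3, 13) + t(-3, 0, 12) into the plane: -266 + (-228)t = -38, so t = -1.
Intersection: (1, -3, 13) + (-1)·(-3, 0, 12) = (4, -3, 1).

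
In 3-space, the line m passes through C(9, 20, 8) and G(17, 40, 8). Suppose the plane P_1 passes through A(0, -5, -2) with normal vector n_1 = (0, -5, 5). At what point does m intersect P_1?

A direction vector for m is G − C = (8, 20, 0).
P_1: n_1·r = n_1·A gives -5y + 5z = 15.
Substitute r = (9, 20, 8) + t(8, 20, 0) into the plane: -60 + (-100)t = 15, so t = -3/4.
Intersection: (9, 20, 8) + (-3/4)·(8, 20, 0) = (3, 5, 8).

(3, 5, 8)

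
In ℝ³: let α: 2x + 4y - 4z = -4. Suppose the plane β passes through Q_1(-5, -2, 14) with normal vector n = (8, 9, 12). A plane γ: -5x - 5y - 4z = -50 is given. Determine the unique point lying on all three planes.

(4, 2, 5)

β: n·r = n·Q_1 gives 8x + 9y + 12z = 110.
Solving the 3×3 linear system 2x + 4y - 4z = -4, 8x + 9y + 12z = 110, -5x - 5y - 4z = -50 (e.g. by elimination or Cramer's rule, determinant = -84) gives (4, 2, 5).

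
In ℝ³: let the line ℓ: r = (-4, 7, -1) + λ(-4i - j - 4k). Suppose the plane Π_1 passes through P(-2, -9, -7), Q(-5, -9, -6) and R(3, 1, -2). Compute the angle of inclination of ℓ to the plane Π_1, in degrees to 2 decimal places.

40.64

PQ = (-3, 0, 1), PR = (5, 10, 5); a normal to Π_1 is PQ × PR = (-10, 20, -30).
Using P: Π_1 has equation -10x + 20y - 30z = 50.
sin θ = |n·v| / (|n||v|) = |140| / (√1400 · √33) = 0.65134.
θ ≈ 40.64°.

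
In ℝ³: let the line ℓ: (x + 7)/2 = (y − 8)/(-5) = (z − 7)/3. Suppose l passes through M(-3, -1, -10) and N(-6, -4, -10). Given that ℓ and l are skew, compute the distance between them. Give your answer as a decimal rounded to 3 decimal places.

ℓ has direction (2, -5, 3) through (-7, 8, 7).
A direction vector for l is N − M = (-3, -3, 0).
Common perpendicular direction n = (2, -5, 3) × (-3, -3, 0) = (9, -9, -21).
With w = (-3, -1, -10) − (-7, 8, 7) = (4, -9, -17), w · n = 474.
Distance = |w · n| / |n| = |474| / √603 ≈ 19.303.

19.303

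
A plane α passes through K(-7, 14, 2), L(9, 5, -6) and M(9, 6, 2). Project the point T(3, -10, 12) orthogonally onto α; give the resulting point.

(11, 6, 10)

KL = (16, -9, -8), KM = (16, -8, 0); a normal to α is KL × KM = (-64, -128, 16).
Using K: α has equation -64x - 128y + 16z = -1312.
Foot = T − λn with λ = (n·T − d)/|n|² = (1280 − (-1312))/20736 = 1/8.
Foot = (3, -10, 12) − (1/8)·(-64, -128, 16) = (11, 6, 10).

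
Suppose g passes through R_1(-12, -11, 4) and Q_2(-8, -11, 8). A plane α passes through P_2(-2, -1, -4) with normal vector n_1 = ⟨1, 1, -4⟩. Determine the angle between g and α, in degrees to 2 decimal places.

30.00

A direction vector for g is Q_2 − R_1 = (4, 0, 4).
α: n_1·r = n_1·P_2 gives x + y - 4z = 13.
sin θ = |n·v| / (|n||v|) = |-12| / (√18 · √32) = 0.50000.
θ ≈ 30.00°.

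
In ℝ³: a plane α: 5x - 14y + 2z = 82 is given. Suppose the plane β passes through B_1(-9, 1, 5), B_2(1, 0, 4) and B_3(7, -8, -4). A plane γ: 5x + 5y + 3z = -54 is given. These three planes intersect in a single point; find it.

B_1B_2 = (10, -1, -1), B_1B_3 = (16, -9, -9); a normal to β is B_1B_2 × B_1B_3 = (0, 74, -74).
Using B_1: β has equation 74y - 74z = -296.
Solving the 3×3 linear system 5x - 14y + 2z = 82, 74y - 74z = -296, 5x + 5y + 3z = -54 (e.g. by elimination or Cramer's rule, determinant = 7400) gives (-2, -7, -3).

(-2, -7, -3)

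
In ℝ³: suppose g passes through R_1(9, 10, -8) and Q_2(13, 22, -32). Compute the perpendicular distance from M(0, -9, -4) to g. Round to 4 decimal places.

A direction vector for g is Q_2 − R_1 = (4, 12, -24).
Taking (9, 10, -8) on g with direction v = (4, 12, -24): w = M − (9, 10, -8) = (-9, -19, 4), and w × v = (408, -200, -32).
Distance = |w × v| / |v| = √207488 / √736 ≈ 16.7903.

16.7903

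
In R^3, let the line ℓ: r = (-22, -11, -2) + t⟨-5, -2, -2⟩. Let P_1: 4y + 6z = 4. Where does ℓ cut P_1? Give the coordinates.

Substitute r = (-22, -11, -2) + t(-5, -2, -2) into the plane: -56 + (-20)t = 4, so t = -3.
Intersection: (-22, -11, -2) + (-3)·(-5, -2, -2) = (-7, -5, 4).

(-7, -5, 4)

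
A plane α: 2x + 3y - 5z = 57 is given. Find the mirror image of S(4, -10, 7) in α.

(16, 8, -23)

λ = (n·S − d)/|n|² = (-57 − 57)/38 = -3.
Reflection = S − 2λn = (4, -10, 7) − (-6)·(2, 3, -5) = (16, 8, -23).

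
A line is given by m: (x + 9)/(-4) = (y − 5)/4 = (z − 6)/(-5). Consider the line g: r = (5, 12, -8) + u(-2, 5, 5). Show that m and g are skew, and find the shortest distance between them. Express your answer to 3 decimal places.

18.195

m has direction (-4, 4, -5) through (-9, 5, 6).
Common perpendicular direction n = (-4, 4, -5) × (-2, 5, 5) = (45, 30, -12).
With w = (5, 12, -8) − (-9, 5, 6) = (14, 7, -14), w · n = 1008.
Since n ≠ 0 the lines are not parallel, and w · n = 1008 ≠ 0 so they do not intersect; hence they are skew.
Distance = |w · n| / |n| = |1008| / √3069 ≈ 18.195.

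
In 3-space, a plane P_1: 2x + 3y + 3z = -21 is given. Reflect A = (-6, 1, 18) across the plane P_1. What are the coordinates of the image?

λ = (n·A − d)/|n|² = (45 − (-21))/22 = 3.
Reflection = A − 2λn = (-6, 1, 18) − 6·(2, 3, 3) = (-18, -17, 0).

(-18, -17, 0)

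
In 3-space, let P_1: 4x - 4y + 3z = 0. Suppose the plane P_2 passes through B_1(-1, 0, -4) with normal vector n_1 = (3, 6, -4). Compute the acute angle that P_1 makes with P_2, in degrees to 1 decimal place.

P_2: n_1·r = n_1·B_1 gives 3x + 6y - 4z = 13.
cos θ = |n₁·n₂| / (|n₁||n₂|) = |-24| / (√41 · √61).
θ = arccos(0.47990) ≈ 61.3°.

61.3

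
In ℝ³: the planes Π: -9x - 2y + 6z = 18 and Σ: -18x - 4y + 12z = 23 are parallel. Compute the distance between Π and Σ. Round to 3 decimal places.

Rescale Σ by 1/2: -9x - 2y + 6z = 23/2. Then distance = |18 − (23/2)| / √121 ≈ 0.591.

0.591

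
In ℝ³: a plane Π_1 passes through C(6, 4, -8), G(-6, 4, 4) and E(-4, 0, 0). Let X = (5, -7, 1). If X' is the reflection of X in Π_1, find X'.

CG = (-12, 0, 12), CE = (-10, -4, 8); a normal to Π_1 is CG × CE = (48, -24, 48).
Using C: Π_1 has equation 48x - 24y + 48z = -192.
λ = (n·X − d)/|n|² = (456 − (-192))/5184 = 1/8.
Reflection = X − 2λn = (5, -7, 1) − (1/4)·(48, -24, 48) = (-7, -1, -11).

(-7, -1, -11)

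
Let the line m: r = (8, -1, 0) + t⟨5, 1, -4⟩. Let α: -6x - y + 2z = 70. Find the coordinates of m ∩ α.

Substitute r = (8, -1, 0) + t(5, 1, -4) into the plane: -47 + (-39)t = 70, so t = -3.
Intersection: (8, -1, 0) + (-3)·(5, 1, -4) = (-7, -4, 12).

(-7, -4, 12)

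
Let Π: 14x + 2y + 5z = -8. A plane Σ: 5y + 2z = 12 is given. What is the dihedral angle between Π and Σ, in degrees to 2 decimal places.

cos θ = |n₁·n₂| / (|n₁||n₂|) = |20| / (√225 · √29).
θ = arccos(0.24759) ≈ 75.66°.

75.66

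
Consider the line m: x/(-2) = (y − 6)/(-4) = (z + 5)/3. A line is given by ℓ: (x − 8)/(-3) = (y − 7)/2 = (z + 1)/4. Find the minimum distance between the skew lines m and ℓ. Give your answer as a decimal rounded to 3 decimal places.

8.853

m has direction (-2, -4, 3) through (0, 6, -5).
ℓ has direction (-3, 2, 4) through (8, 7, -1).
Common perpendicular direction n = (-2, -4, 3) × (-3, 2, 4) = (-22, -1, -16).
With w = (8, 7, -1) − (0, 6, -5) = (8, 1, 4), w · n = -241.
Distance = |w · n| / |n| = |-241| / √741 ≈ 8.853.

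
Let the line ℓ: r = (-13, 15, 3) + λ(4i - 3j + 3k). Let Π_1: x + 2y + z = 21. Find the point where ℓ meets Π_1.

(-9, 12, 6)

Substitute r = (-13, 15, 3) + t(4, -3, 3) into the plane: 20 + 1t = 21, so t = 1.
Intersection: (-13, 15, 3) + 1·(4, -3, 3) = (-9, 12, 6).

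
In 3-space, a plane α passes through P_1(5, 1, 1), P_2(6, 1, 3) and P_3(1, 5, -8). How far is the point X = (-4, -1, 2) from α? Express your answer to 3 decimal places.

8.222

P_1P_2 = (1, 0, 2), P_1P_3 = (-4, 4, -9); a normal to α is P_1P_2 × P_1P_3 = (-8, 1, 4).
Using P_1: α has equation -8x + y + 4z = -35.
n·X − d = (-8)·(-4) + (1)·(-1) + (4)·(2) − (-35) = 74; |n| = √81.
Distance = |74| / √81 = 74/√81 ≈ 8.222.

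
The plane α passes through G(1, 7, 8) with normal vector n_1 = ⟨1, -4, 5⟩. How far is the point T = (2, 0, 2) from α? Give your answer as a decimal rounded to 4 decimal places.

0.1543

α: n_1·r = n_1·G gives x - 4y + 5z = 13.
n·T − d = (1)·(2) + (-4)·(0) + (5)·(2) − 13 = -1; |n| = √42.
Distance = |-1| / √42 = 1/√42 ≈ 0.1543.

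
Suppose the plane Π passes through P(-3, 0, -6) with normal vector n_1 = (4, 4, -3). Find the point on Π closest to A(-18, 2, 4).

(-10, 10, -2)

Π: n_1·r = n_1·P gives 4x + 4y - 3z = 6.
Foot = A − λn with λ = (n·A − d)/|n|² = (-76 − 6)/41 = -2.
Foot = (-18, 2, 4) − (-2)·(4, 4, -3) = (-10, 10, -2).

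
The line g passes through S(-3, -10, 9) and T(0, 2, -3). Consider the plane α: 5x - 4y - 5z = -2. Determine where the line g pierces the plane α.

A direction vector for g is T − S = (3, 12, -12).
Substitute r = (-3, -10, 9) + t(3, 12, -12) into the plane: -20 + 27t = -2, so t = 2/3.
Intersection: (-3, -10, 9) + (2/3)·(3, 12, -12) = (-1, -2, 1).

(-1, -2, 1)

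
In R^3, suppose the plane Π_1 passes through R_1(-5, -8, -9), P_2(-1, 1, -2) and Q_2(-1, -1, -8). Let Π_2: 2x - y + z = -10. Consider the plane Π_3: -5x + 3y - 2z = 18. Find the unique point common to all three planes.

R_1P_2 = (4, 9, 7), R_1Q_2 = (4, 7, 1); a normal to Π_1 is R_1P_2 × R_1Q_2 = (-40, 24, -8).
Using R_1: Π_1 has equation -40x + 24y - 8z = 80.
Solving the 3×3 linear system -40x + 24y - 8z = 80, 2x - y + z = -10, -5x + 3y - 2z = 18 (e.g. by elimination or Cramer's rule, determinant = 8) gives (-4, -6, -8).

(-4, -6, -8)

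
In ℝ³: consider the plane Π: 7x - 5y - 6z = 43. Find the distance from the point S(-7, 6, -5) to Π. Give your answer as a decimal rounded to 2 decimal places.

8.77

n·S − d = (7)·(-7) + (-5)·(6) + (-6)·(-5) − 43 = -92; |n| = √110.
Distance = |-92| / √110 = 92/√110 ≈ 8.77.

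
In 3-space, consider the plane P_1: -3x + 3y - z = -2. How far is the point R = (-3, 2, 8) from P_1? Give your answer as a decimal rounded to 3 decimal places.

n·R − d = (-3)·(-3) + (3)·(2) + (-1)·(8) − (-2) = 9; |n| = √19.
Distance = |9| / √19 = 9/√19 ≈ 2.065.

2.065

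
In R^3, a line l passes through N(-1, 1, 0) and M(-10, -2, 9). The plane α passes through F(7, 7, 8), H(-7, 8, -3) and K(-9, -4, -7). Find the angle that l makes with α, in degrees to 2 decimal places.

A direction vector for l is M − N = (-9, -3, 9).
FH = (-14, 1, -11), FK = (-16, -11, -15); a normal to α is FH × FK = (-136, -34, 170).
Using F: α has equation -136x - 34y + 170z = 170.
sin θ = |n·v| / (|n||v|) = |2856| / (√48552 · √171) = 0.99119.
θ ≈ 82.39°.

82.39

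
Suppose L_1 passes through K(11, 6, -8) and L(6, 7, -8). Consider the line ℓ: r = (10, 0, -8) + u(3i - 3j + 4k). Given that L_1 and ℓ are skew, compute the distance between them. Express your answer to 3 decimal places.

A direction vector for L_1 is L − K = (-5, 1, 0).
Common perpendicular direction n = (-5, 1, 0) × (3, -3, 4) = (4, 20, 12).
With w = (10, 0, -8) − (11, 6, -8) = (-1, -6, 0), w · n = -124.
Distance = |w · n| / |n| = |-124| / √560 ≈ 5.240.

5.240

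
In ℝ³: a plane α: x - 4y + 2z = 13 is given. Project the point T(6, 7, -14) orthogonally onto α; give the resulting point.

Foot = T − λn with λ = (n·T − d)/|n|² = (-50 − 13)/21 = -3.
Foot = (6, 7, -14) − (-3)·(1, -4, 2) = (9, -5, -8).

(9, -5, -8)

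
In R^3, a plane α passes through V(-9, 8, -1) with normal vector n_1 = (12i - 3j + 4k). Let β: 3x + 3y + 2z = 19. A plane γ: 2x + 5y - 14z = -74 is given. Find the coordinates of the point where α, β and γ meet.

α: n_1·r = n_1·V gives 12x - 3y + 4z = -136.
Solving the 3×3 linear system 12x - 3y + 4z = -136, 3x + 3y + 2z = 19, 2x + 5y - 14z = -74 (e.g. by elimination or Cramer's rule, determinant = -726) gives (-11, 12, 8).

(-11, 12, 8)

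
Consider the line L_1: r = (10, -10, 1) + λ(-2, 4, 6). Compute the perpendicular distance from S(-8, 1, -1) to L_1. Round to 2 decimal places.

Taking (10, -10, 1) on L_1 with direction v = (-2, 4, 6): w = S − (10, -10, 1) = (-18, 11, -2), and w × v = (74, 112, -50).
Distance = |w × v| / |v| = √20520 / √56 ≈ 19.14.

19.14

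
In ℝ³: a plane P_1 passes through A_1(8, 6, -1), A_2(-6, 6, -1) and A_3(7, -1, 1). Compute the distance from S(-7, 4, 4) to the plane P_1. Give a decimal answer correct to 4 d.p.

4.2582

A_1A_2 = (-14, 0, 0), A_1A_3 = (-1, -7, 2); a normal to P_1 is A_1A_2 × A_1A_3 = (0, 28, 98).
Using A_1: P_1 has equation 28y + 98z = 70.
n·S − d = (0)·(-7) + (28)·(4) + (98)·(4) − 70 = 434; |n| = √10388.
Distance = |434| / √10388 = 434/√10388 ≈ 4.2582.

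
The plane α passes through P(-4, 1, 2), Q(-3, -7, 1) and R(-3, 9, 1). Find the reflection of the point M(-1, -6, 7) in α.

PQ = (1, -8, -1), PR = (1, 8, -1); a normal to α is PQ × PR = (16, 0, 16).
Using P: α has equation 16x + 16z = -32.
λ = (n·M − d)/|n|² = (96 − (-32))/512 = 1/4.
Reflection = M − 2λn = (-1, -6, 7) − (1/2)·(16, 0, 16) = (-9, -6, -1).

(-9, -6, -1)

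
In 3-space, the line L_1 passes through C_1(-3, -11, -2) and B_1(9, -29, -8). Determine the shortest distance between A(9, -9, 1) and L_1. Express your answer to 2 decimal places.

11.87

A direction vector for L_1 is B_1 − C_1 = (12, -18, -6).
Taking (-3, -11, -2) on L_1 with direction v = (12, -18, -6): w = A − (-3, -11, -2) = (12, 2, 3), and w × v = (42, 108, -240).
Distance = |w × v| / |v| = √71028 / √504 ≈ 11.87.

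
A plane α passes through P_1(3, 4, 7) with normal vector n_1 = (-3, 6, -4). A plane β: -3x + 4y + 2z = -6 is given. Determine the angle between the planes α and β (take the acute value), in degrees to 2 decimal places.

α: n_1·r = n_1·P_1 gives -3x + 6y - 4z = -13.
cos θ = |n₁·n₂| / (|n₁||n₂|) = |25| / (√61 · √29).
θ = arccos(0.59440) ≈ 53.53°.

53.53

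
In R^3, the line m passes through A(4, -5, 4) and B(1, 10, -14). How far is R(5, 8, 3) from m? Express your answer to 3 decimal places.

A direction vector for m is B − A = (-3, 15, -18).
Taking (4, -5, 4) on m with direction v = (-3, 15, -18): w = R − (4, -5, 4) = (1, 13, -1), and w × v = (-219, 21, 54).
Distance = |w × v| / |v| = √51318 / √558 ≈ 9.590.

9.590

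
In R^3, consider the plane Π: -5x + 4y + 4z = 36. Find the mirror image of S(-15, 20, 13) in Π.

λ = (n·S − d)/|n|² = (207 − 36)/57 = 3.
Reflection = S − 2λn = (-15, 20, 13) − 6·(-5, 4, 4) = (15, -4, -11).

(15, -4, -11)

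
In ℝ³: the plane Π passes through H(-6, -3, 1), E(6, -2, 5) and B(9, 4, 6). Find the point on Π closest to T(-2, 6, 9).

(0, 6, 3)

HE = (12, 1, 4), HB = (15, 7, 5); a normal to Π is HE × HB = (-23, 0, 69).
Using H: Π has equation -23x + 69z = 207.
Foot = T − λn with λ = (n·T − d)/|n|² = (667 − 207)/5290 = 2/23.
Foot = (-2, 6, 9) − (2/23)·(-23, 0, 69) = (0, 6, 3).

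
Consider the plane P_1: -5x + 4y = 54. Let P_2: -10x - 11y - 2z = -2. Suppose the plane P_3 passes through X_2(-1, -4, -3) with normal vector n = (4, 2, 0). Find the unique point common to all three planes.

(-6, 6, -2)

P_3: n·r = n·X_2 gives 4x + 2y = -12.
Solving the 3×3 linear system -5x + 4y = 54, -10x - 11y - 2z = -2, 4x + 2y = -12 (e.g. by elimination or Cramer's rule, determinant = -52) gives (-6, 6, -2).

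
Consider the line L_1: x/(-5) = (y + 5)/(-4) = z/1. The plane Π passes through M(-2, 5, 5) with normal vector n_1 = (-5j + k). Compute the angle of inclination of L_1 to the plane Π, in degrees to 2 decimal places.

L_1 has direction (-5, -4, 1) through (0, -5, 0).
Π: n_1·r = n_1·M gives -5y + z = -20.
sin θ = |n·v| / (|n||v|) = |21| / (√26 · √42) = 0.63549.
θ ≈ 39.46°.

39.46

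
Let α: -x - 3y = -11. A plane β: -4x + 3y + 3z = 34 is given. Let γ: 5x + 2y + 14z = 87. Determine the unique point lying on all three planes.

(-1, 4, 6)

Solving the 3×3 linear system -x - 3y = -11, -4x + 3y + 3z = 34, 5x + 2y + 14z = 87 (e.g. by elimination or Cramer's rule, determinant = -249) gives (-1, 4, 6).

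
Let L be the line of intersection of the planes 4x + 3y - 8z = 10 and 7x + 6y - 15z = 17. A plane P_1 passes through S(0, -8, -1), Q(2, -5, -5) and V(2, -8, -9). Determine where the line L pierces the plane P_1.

Direction of L: (4, 3, -8) × (7, 6, -15) = (3, 4, 3).
A point on L: solving the two plane equations with x = 11 gives (11, 10, 8).
SQ = (2, 3, -4), SV = (2, 0, -8); a normal to P_1 is SQ × SV = (-24, 8, -6).
Using S: P_1 has equation -24x + 8y - 6z = -58.
Substitute r = (11, 10, 8) + t(3, 4, 3) into the plane: -232 + (-58)t = -58, so t = -3.
Intersection: (11, 10, 8) + (-3)·(3, 4, 3) = (2, -2, -1).

(2, -2, -1)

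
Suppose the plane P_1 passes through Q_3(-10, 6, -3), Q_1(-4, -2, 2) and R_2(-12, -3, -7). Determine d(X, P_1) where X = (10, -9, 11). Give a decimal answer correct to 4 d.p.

Q_3Q_1 = (6, -8, 5), Q_3R_2 = (-2, -9, -4); a normal to P_1 is Q_3Q_1 × Q_3R_2 = (77, 14, -70).
Using Q_3: P_1 has equation 77x + 14y - 70z = -476.
n·X − d = (77)·(10) + (14)·(-9) + (-70)·(11) − (-476) = 350; |n| = √11025.
Distance = |350| / √11025 = 350/√11025 ≈ 3.3333.

3.3333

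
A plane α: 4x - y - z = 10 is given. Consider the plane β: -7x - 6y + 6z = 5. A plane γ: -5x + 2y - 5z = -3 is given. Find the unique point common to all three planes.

Solving the 3×3 linear system 4x - y - z = 10, -7x - 6y + 6z = 5, -5x + 2y - 5z = -3 (e.g. by elimination or Cramer's rule, determinant = 181) gives (1, -4, -2).

(1, -4, -2)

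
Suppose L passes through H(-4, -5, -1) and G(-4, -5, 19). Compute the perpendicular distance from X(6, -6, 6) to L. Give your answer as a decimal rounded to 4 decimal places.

10.0499

A direction vector for L is G − H = (0, 0, 20).
Taking (-4, -5, -1) on L with direction v = (0, 0, 20): w = X − (-4, -5, -1) = (10, -1, 7), and w × v = (-20, -200, 0).
Distance = |w × v| / |v| = √40400 / √400 ≈ 10.0499.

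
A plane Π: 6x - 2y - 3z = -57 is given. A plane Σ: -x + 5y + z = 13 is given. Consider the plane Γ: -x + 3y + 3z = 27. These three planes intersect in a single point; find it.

Solving the 3×3 linear system 6x - 2y - 3z = -57, -x + 5y + z = 13, -x + 3y + 3z = 27 (e.g. by elimination or Cramer's rule, determinant = 62) gives (-6, 0, 7).

(-6, 0, 7)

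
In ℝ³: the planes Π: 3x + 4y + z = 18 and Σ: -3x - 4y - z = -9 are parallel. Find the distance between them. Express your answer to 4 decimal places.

1.7650

Rescale Σ by 1/(-1): 3x + 4y + z = 9. Then distance = |18 − 9| / √26 ≈ 1.7650.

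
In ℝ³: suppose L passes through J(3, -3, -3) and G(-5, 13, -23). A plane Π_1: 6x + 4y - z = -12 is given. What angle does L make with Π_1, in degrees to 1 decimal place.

A direction vector for L is G − J = (-8, 16, -20).
sin θ = |n·v| / (|n||v|) = |36| / (√53 · √720) = 0.18429.
θ ≈ 10.6°.

10.6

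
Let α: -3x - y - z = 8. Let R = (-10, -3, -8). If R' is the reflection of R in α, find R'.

(8, 3, -2)

λ = (n·R − d)/|n|² = (41 − 8)/11 = 3.
Reflection = R − 2λn = (-10, -3, -8) − 6·(-3, -1, -1) = (8, 3, -2).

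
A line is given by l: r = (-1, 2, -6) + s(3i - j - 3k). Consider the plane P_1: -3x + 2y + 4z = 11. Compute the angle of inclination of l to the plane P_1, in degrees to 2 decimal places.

78.47

sin θ = |n·v| / (|n||v|) = |-23| / (√29 · √19) = 0.97983.
θ ≈ 78.47°.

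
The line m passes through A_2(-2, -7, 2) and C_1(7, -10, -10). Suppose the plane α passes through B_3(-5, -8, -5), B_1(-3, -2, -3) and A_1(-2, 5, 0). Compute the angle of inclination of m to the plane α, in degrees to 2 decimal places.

18.68

A direction vector for m is C_1 − A_2 = (9, -3, -12).
B_3B_1 = (2, 6, 2), B_3A_1 = (3, 13, 5); a normal to α is B_3B_1 × B_3A_1 = (4, -4, 8).
Using B_3: α has equation 4x - 4y + 8z = -28.
sin θ = |n·v| / (|n||v|) = |-48| / (√96 · √234) = 0.32026.
θ ≈ 18.68°.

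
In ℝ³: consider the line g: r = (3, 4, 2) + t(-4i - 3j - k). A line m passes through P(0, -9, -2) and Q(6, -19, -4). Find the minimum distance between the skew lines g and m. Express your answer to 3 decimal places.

0.635

A direction vector for m is Q − P = (6, -10, -2).
Common perpendicular direction n = (-4, -3, -1) × (6, -10, -2) = (-4, -14, 58).
With w = (0, -9, -2) − (3, 4, 2) = (-3, -13, -4), w · n = -38.
Distance = |w · n| / |n| = |-38| / √3576 ≈ 0.635.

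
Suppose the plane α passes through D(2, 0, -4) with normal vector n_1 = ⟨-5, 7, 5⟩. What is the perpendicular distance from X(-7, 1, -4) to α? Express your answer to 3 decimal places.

α: n_1·r = n_1·D gives -5x + 7y + 5z = -30.
n·X − d = (-5)·(-7) + (7)·(1) + (5)·(-4) − (-30) = 52; |n| = √99.
Distance = |52| / √99 = 52/√99 ≈ 5.226.

5.226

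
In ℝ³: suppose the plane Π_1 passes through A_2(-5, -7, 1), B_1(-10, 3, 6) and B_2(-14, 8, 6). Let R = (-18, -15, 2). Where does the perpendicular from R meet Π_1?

(-8, -7, -4)

A_2B_1 = (-5, 10, 5), A_2B_2 = (-9, 15, 5); a normal to Π_1 is A_2B_1 × A_2B_2 = (-25, -20, 15).
Using A_2: Π_1 has equation -25x - 20y + 15z = 280.
Foot = R − λn with λ = (n·R − d)/|n|² = (780 − 280)/1250 = 2/5.
Foot = (-18, -15, 2) − (2/5)·(-25, -20, 15) = (-8, -7, -4).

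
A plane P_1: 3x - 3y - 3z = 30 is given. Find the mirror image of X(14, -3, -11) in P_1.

λ = (n·X − d)/|n|² = (84 − 30)/27 = 2.
Reflection = X − 2λn = (14, -3, -11) − 4·(3, -3, -3) = (2, 9, 1).

(2, 9, 1)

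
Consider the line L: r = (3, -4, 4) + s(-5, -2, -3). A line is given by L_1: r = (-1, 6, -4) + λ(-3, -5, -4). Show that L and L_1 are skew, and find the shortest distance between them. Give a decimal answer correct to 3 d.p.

Common perpendicular direction n = (-5, -2, -3) × (-3, -5, -4) = (-7, -11, 19).
With w = (-1, 6, -4) − (3, -4, 4) = (-4, 10, -8), w · n = -234.
Since n ≠ 0 the lines are not parallel, and w · n = -234 ≠ 0 so they do not intersect; hence they are skew.
Distance = |w · n| / |n| = |-234| / √531 ≈ 10.155.

10.155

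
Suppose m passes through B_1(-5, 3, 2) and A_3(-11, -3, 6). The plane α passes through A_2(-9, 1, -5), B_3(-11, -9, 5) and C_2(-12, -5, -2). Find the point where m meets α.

A direction vector for m is A_3 − B_1 = (-6, -6, 4).
A_2B_3 = (-2, -10, 10), A_2C_2 = (-3, -6, 3); a normal to α is A_2B_3 × A_2C_2 = (30, -24, -18).
Using A_2: α has equation 30x - 24y - 18z = -204.
Substitute r = (-5, 3, 2) + t(-6, -6, 4) into the plane: -258 + (-108)t = -204, so t = -1/2.
Intersection: (-5, 3, 2) + (-1/2)·(-6, -6, 4) = (-2, 6, 0).

(-2, 6, 0)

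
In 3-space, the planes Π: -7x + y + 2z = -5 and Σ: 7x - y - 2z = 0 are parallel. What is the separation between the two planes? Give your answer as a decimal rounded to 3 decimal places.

0.680

Rescale Σ by 1/(-1): -7x + y + 2z = 0. Then distance = |-5 − 0| / √54 ≈ 0.680.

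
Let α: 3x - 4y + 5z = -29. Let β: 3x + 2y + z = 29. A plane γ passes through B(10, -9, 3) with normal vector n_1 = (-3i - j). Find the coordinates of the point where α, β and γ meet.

γ: n_1·r = n_1·B gives -3x - y = -21.
Solving the 3×3 linear system 3x - 4y + 5z = -29, 3x + 2y + z = 29, -3x - y = -21 (e.g. by elimination or Cramer's rule, determinant = 30) gives (4, 9, -1).

(4, 9, -1)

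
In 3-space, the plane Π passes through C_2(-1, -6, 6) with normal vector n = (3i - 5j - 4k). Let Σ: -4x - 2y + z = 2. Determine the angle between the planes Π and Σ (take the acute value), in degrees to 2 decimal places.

79.33

Π: n·r = n·C_2 gives 3x - 5y - 4z = 3.
cos θ = |n₁·n₂| / (|n₁||n₂|) = |-6| / (√50 · √21).
θ = arccos(0.18516) ≈ 79.33°.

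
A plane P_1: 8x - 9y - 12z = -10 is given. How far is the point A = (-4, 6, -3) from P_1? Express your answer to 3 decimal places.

2.353

n·A − d = (8)·(-4) + (-9)·(6) + (-12)·(-3) − (-10) = -40; |n| = √289.
Distance = |-40| / √289 = 40/√289 ≈ 2.353.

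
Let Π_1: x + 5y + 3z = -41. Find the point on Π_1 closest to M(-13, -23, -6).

(-10, -8, 3)

Foot = M − λn with λ = (n·M − d)/|n|² = (-146 − (-41))/35 = -3.
Foot = (-13, -23, -6) − (-3)·(1, 5, 3) = (-10, -8, 3).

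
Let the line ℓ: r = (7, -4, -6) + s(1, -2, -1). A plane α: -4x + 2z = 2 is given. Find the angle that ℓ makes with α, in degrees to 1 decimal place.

sin θ = |n·v| / (|n||v|) = |-6| / (√20 · √6) = 0.54772.
θ ≈ 33.2°.

33.2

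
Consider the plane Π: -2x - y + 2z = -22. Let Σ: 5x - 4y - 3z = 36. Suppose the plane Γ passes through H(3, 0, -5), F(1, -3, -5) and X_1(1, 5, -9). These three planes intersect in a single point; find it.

(7, 2, -3)

HF = (-2, -3, 0), HX_1 = (-2, 5, -4); a normal to Γ is HF × HX_1 = (12, -8, -16).
Using H: Γ has equation 12x - 8y - 16z = 116.
Solving the 3×3 linear system -2x - y + 2z = -22, 5x - 4y - 3z = 36, 12x - 8y - 16z = 116 (e.g. by elimination or Cramer's rule, determinant = -108) gives (7, 2, -3).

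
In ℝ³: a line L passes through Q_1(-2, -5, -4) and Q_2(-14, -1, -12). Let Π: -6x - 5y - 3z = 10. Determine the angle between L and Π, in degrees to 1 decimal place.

A direction vector for L is Q_2 − Q_1 = (-12, 4, -8).
sin θ = |n·v| / (|n||v|) = |76| / (√70 · √224) = 0.60693.
θ ≈ 37.4°.

37.4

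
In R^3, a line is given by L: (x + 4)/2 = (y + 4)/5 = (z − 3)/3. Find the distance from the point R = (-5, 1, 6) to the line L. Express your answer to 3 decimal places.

L has direction (2, 5, 3) through (-4, -4, 3).
Taking (-4, -4, 3) on L with direction v = (2, 5, 3): w = R − (-4, -4, 3) = (-1, 5, 3), and w × v = (0, 9, -15).
Distance = |w × v| / |v| = √306 / √38 ≈ 2.838.

2.838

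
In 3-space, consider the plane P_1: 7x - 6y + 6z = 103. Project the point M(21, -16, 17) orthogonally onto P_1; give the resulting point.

(7, -4, 5)

Foot = M − λn with λ = (n·M − d)/|n|² = (345 − 103)/121 = 2.
Foot = (21, -16, 17) − 2·(7, -6, 6) = (7, -4, 5).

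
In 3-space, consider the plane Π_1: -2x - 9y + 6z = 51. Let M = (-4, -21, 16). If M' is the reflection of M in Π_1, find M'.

(4, 15, -8)

λ = (n·M − d)/|n|² = (293 − 51)/121 = 2.
Reflection = M − 2λn = (-4, -21, 16) − 4·(-2, -9, 6) = (4, 15, -8).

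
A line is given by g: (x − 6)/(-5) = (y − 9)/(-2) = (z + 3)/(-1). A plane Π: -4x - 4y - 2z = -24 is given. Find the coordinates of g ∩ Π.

g has direction (-5, -2, -1) through (6, 9, -3).
Substitute r = (6, 9, -3) + t(-5, -2, -1) into the plane: -54 + 30t = -24, so t = 1.
Intersection: (6, 9, -3) + 1·(-5, -2, -1) = (1, 7, -4).

(1, 7, -4)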